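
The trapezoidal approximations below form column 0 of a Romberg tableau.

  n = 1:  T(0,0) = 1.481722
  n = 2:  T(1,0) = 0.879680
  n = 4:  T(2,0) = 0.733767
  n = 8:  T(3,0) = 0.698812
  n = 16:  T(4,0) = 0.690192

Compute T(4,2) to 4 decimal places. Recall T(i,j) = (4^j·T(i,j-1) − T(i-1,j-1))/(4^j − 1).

0.6873

T(3,1) = 0.698812 + (0.698812 − 0.733767)/3 = 0.687160
T(4,1) = 0.690192 + (0.690192 − 0.698812)/3 = 0.687319
T(4,2) = (16·0.687319 − 0.687160) / 15 = 0.687330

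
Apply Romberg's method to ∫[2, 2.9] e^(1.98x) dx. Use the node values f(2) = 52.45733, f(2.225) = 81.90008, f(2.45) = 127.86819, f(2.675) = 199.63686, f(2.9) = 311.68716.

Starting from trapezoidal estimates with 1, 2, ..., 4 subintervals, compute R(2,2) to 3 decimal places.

130.926

R(0,0) (trapezoid, 1 panel, h=0.9000): 163.86502
R(1,0) (trapezoid, 2 panels, h=0.4500): 139.47320
R(2,0) (trapezoid, 4 panels, h=0.2250): 133.08241
R(1,1) = 139.47320 + (139.47320 − 163.86502)/3 = 131.34259
R(2,1) = 133.08241 + (133.08241 − 139.47320)/3 = 130.95215
R(2,2) = 130.95215 + (130.95215 − 131.34259)/15 = 130.92612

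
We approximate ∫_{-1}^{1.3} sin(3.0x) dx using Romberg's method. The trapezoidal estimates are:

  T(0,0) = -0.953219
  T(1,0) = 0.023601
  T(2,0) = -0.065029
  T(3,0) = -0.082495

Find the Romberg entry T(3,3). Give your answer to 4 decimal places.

Richardson extrapolation on the trapezoidal column (denominator 4−1=3):
T(1,1) = (4·0.023601 − (-0.953219)) / 3 = 0.349208
T(2,1) = (4·(-0.065029) − 0.023601) / 3 = -0.094572
T(3,1) = (4·(-0.082495) − (-0.065029)) / 3 = -0.088317
T(2,2) = (16·(-0.094572) − 0.349208) / 15 = -0.124157
T(3,2) = (16·(-0.088317) − (-0.094572)) / 15 = -0.087900
T(3,3) = -0.087900 + (-0.087900 − (-0.124157))/63 = -0.087324

-0.0873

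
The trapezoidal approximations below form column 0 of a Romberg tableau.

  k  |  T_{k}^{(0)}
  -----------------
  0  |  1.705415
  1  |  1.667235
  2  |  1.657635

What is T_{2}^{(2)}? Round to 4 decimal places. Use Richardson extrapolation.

Richardson extrapolation on the trapezoidal column (denominator 4−1=3):
T_{1}^{(1)} = 1.667235 + (1.667235 − 1.705415)/3 = 1.654508
T_{2}^{(1)} = 1.657635 + (1.657635 − 1.667235)/3 = 1.654435
T_{2}^{(2)} = (16·1.654435 − 1.654508) / 15 = 1.654430

1.6544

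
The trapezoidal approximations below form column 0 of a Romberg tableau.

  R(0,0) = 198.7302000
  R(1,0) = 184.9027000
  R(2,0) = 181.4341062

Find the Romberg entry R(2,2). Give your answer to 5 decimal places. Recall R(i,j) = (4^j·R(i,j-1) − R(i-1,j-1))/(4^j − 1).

180.27687

Richardson extrapolation on the trapezoidal column (denominator 4−1=3):
R(1,1) = (4·184.9027000 − 198.7302000) / 3 = 180.2935333
R(2,1) = 181.4341062 + (181.4341062 − 184.9027000)/3 = 180.2779083
R(2,2) = 180.2779083 + (180.2779083 − 180.2935333)/15 = 180.2768666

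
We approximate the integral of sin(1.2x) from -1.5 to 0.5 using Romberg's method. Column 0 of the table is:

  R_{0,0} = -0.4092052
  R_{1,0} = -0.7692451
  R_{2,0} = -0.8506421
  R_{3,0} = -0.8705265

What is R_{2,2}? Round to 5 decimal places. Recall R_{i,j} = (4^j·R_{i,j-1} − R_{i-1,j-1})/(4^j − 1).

-0.87701

Richardson extrapolation on the trapezoidal column (denominator 4−1=3):
R_{1,1} = (4·(-0.7692451) − (-0.4092052)) / 3 = -0.8892584
R_{2,1} = (4·(-0.8506421) − (-0.7692451)) / 3 = -0.8777744
R_{2,2} = -0.8777744 + (-0.8777744 − (-0.8892584))/15 = -0.8770088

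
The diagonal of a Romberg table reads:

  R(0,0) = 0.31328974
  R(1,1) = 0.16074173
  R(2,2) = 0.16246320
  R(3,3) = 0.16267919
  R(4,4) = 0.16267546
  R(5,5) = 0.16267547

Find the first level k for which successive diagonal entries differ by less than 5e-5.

|R(1,1) − R(0,0)| = 0.15254801 ≥ 5e-5
|R(2,2) − R(1,1)| = 0.00172147 ≥ 5e-5
|R(3,3) − R(2,2)| = 0.00021599 ≥ 5e-5
|R(4,4) − R(3,3)| = 0.00000373 < 5e-5

k = 4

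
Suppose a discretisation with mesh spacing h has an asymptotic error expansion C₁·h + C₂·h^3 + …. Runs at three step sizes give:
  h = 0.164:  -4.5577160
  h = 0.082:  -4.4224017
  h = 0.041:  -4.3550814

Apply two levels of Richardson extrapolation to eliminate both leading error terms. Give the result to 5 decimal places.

-4.28786

First eliminate the h term (factor 2^1 = 2):
  B₁ = (2·(-4.4224017) − (-4.5577160))/1 = -4.2870874
  B₂ = (2·(-4.3550814) − (-4.4224017))/1 = -4.2877611
Then eliminate the h^3 term (factor 2^3 = 8):
  (8·(-4.2877611) − (-4.2870874))/7 = -4.2878573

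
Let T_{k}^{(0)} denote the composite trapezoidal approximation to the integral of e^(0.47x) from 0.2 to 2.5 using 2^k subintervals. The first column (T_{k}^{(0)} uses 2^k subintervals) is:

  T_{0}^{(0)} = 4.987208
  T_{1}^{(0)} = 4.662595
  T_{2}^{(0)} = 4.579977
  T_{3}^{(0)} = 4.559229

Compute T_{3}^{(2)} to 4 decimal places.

4.5523

Richardson extrapolation on the trapezoidal column (denominator 4−1=3):
T_{2}^{(1)} = (4·4.579977 − 4.662595) / 3 = 4.552438
T_{3}^{(1)} = (4·4.559229 − 4.579977) / 3 = 4.552313
T_{3}^{(2)} = (16·4.552313 − 4.552438) / 15 = 4.552305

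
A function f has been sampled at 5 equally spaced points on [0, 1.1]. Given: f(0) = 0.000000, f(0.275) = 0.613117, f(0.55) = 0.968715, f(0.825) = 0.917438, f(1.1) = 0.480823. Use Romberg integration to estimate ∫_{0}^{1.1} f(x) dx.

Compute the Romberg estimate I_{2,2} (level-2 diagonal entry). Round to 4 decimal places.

0.7818

I_{0,0} (trapezoid, 1 panel, h=1.1000): 0.264453
I_{1,0} (trapezoid, 2 panels, h=0.5500): 0.665020
I_{2,0} (trapezoid, 4 panels, h=0.2750): 0.753412
I_{1,1} = 0.665020 + (0.665020 − 0.264453)/3 = 0.798542
I_{2,1} = 0.753412 + (0.753412 − 0.665020)/3 = 0.782876
I_{2,2} = 0.782876 + (0.782876 − 0.798542)/15 = 0.781832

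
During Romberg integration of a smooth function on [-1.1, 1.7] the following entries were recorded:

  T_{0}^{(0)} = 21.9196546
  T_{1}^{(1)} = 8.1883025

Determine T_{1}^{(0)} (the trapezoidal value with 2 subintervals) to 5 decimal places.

11.62114

From T_{1}^{(1)} = (4·T_{1}^{(0)} − T_{0}^{(0)})/3, solve for T_{1}^{(0)}:
4·T_{1}^{(0)} = 3·8.1883025 + 21.9196546 = 46.4845621
T_{1}^{(0)} = 11.6211405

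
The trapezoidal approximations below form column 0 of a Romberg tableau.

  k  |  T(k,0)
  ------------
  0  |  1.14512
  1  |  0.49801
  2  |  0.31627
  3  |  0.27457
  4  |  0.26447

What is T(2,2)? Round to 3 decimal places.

T(1,1) = (4·0.49801 − 1.14512) / 3 = 0.28231
T(2,1) = 0.31627 + (0.31627 − 0.49801)/3 = 0.25569
T(2,2) = 0.25569 + (0.25569 − 0.28231)/15 = 0.25392
(Column j=1 coincides with Simpson's rule on the same nodes.)

0.254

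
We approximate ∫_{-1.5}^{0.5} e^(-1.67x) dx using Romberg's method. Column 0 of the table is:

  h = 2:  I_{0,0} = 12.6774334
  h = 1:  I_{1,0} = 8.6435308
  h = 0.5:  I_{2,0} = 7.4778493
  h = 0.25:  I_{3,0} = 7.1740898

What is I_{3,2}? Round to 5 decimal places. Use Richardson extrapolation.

Richardson extrapolation on the trapezoidal column (denominator 4−1=3):
I_{2,1} = (4·7.4778493 − 8.6435308) / 3 = 7.0892888
I_{3,1} = 7.1740898 + (7.1740898 − 7.4778493)/3 = 7.0728366
I_{3,2} = 7.0728366 + (7.0728366 − 7.0892888)/15 = 7.0717398

7.07174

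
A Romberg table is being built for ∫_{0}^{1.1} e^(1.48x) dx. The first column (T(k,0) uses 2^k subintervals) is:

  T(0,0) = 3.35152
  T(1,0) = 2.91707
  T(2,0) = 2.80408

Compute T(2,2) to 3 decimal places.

Richardson extrapolation on the trapezoidal column (denominator 4−1=3):
T(1,1) = 2.91707 + (2.91707 − 3.35152)/3 = 2.77225
T(2,1) = (4·2.80408 − 2.91707) / 3 = 2.76642
T(2,2) = 2.76642 + (2.76642 − 2.77225)/15 = 2.76603

2.766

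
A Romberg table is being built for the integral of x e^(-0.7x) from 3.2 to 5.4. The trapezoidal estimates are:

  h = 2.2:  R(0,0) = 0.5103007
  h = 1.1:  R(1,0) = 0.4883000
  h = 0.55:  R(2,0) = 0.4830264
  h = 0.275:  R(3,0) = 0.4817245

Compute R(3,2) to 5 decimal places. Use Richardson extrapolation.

0.48129

Richardson extrapolation on the trapezoidal column (denominator 4−1=3):
R(2,1) = 0.4830264 + (0.4830264 − 0.4883000)/3 = 0.4812685
R(3,1) = 0.4817245 + (0.4817245 − 0.4830264)/3 = 0.4812905
R(3,2) = (16·0.4812905 − 0.4812685) / 15 = 0.4812920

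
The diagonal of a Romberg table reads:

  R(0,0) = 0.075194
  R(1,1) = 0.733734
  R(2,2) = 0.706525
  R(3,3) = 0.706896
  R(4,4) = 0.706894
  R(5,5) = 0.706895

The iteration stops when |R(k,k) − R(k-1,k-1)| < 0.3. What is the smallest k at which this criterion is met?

|R(1,1) − R(0,0)| = 0.658540 ≥ 0.3
|R(2,2) − R(1,1)| = 0.027209 < 0.3

k = 2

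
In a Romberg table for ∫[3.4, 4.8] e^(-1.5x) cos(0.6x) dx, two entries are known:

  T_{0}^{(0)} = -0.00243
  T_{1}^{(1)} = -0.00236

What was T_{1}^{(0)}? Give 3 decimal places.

From T_{1}^{(1)} = (4·T_{1}^{(0)} − T_{0}^{(0)})/3, solve for T_{1}^{(0)}:
4·T_{1}^{(0)} = 3·(-0.00236) + (-0.00243) = -0.00951
T_{1}^{(0)} = -0.00238

-0.002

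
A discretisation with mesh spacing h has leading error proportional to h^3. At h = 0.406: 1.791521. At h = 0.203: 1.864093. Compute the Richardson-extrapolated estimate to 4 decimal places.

1.8745

The leading error scales as h^3; refining by a factor of 2 reduces it by 2^3 = 8.
Extrapolated value = (8·A(h/2) − A(h)) / (8 − 1)
= (8·1.864093 − 1.791521) / 7
= 13.121223 / 7 = 1.874460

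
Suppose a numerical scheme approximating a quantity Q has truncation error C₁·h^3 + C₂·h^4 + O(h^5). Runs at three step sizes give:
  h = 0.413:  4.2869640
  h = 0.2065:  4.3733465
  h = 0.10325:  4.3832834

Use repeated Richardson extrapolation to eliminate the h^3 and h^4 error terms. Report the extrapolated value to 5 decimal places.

First eliminate the h^3 term (factor 2^3 = 8):
  B₁ = (8·4.3733465 − 4.2869640)/7 = 4.3856869
  B₂ = (8·4.3832834 − 4.3733465)/7 = 4.3847030
Then eliminate the h^4 term (factor 2^4 = 16):
  (16·4.3847030 − 4.3856869)/15 = 4.3846374

4.38464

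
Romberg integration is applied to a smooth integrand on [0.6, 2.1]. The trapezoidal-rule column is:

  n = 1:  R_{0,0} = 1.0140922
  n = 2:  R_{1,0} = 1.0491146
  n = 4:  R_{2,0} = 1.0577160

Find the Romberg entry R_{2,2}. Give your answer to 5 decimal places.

R_{1,1} = 1.0491146 + (1.0491146 − 1.0140922)/3 = 1.0607887
R_{2,1} = (4·1.0577160 − 1.0491146) / 3 = 1.0605831
R_{2,2} = 1.0605831 + (1.0605831 − 1.0607887)/15 = 1.0605694

1.06057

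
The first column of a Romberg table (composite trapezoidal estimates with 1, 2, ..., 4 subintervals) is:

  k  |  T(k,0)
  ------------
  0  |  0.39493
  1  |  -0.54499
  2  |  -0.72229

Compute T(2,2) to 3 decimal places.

Richardson extrapolation on the trapezoidal column (denominator 4−1=3):
T(1,1) = -0.54499 + (-0.54499 − 0.39493)/3 = -0.85830
T(2,1) = (4·(-0.72229) − (-0.54499)) / 3 = -0.78139
T(2,2) = (16·(-0.78139) − (-0.85830)) / 15 = -0.77626
(Column j=1 coincides with Simpson's rule on the same nodes.)

-0.776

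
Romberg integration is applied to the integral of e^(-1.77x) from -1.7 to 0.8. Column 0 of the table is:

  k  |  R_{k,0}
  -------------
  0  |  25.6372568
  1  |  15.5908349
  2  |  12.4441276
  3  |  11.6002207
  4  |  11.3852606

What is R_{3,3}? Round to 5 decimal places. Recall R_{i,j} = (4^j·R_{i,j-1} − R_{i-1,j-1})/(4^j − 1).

R_{1,1} = 15.5908349 + (15.5908349 − 25.6372568)/3 = 12.2420276
R_{2,1} = 12.4441276 + (12.4441276 − 15.5908349)/3 = 11.3952252
R_{3,1} = 11.6002207 + (11.6002207 − 12.4441276)/3 = 11.3189184
R_{2,2} = (16·11.3952252 − 12.2420276) / 15 = 11.3387717
R_{3,2} = 11.3189184 + (11.3189184 − 11.3952252)/15 = 11.3138313
R_{3,3} = (64·11.3138313 − 11.3387717) / 63 = 11.3134354

11.31344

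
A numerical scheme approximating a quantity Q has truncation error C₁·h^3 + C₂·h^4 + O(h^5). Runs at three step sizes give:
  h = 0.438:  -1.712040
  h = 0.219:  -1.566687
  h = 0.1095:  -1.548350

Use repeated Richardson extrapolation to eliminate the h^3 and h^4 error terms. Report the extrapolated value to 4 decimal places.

-1.5457

First eliminate the h^3 term (factor 2^3 = 8):
  B₁ = (8·(-1.566687) − (-1.712040))/7 = -1.545922
  B₂ = (8·(-1.548350) − (-1.566687))/7 = -1.545730
Then eliminate the h^4 term (factor 2^4 = 16):
  (16·(-1.545730) − (-1.545922))/15 = -1.545717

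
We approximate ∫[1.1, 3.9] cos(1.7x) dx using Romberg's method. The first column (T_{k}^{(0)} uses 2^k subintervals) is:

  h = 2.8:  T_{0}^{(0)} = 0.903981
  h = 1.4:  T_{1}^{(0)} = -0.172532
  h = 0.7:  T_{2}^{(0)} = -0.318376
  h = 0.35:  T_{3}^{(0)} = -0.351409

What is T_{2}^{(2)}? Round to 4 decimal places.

T_{1}^{(1)} = (4·(-0.172532) − 0.903981) / 3 = -0.531370
T_{2}^{(1)} = (4·(-0.318376) − (-0.172532)) / 3 = -0.366991
T_{2}^{(2)} = -0.366991 + (-0.366991 − (-0.531370))/15 = -0.356032

-0.3560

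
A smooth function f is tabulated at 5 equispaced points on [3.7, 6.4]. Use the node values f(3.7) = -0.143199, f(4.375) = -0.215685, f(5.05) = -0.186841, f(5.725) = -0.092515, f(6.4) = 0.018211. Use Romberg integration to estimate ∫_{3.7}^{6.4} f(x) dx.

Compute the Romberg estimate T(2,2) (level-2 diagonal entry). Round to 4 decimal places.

T(0,0) (trapezoid, 1 panel, h=2.7000): -0.168734
T(1,0) (trapezoid, 2 panels, h=1.3500): -0.336602
T(2,0) (trapezoid, 4 panels, h=0.6750): -0.376336
T(1,1) = -0.336602 + (-0.336602 − (-0.168734))/3 = -0.392558
T(2,1) = -0.376336 + (-0.376336 − (-0.336602))/3 = -0.389581
T(2,2) = -0.389581 + (-0.389581 − (-0.392558))/15 = -0.389383

-0.3894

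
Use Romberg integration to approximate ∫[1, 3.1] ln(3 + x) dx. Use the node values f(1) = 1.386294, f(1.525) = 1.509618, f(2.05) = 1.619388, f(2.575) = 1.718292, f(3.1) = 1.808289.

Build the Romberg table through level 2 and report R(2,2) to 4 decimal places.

R(0,0) (trapezoid, 1 panel, h=2.1000): 3.354312
R(1,0) (trapezoid, 2 panels, h=1.0500): 3.377513
R(2,0) (trapezoid, 4 panels, h=0.5250): 3.383409
R(1,1) = 3.377513 + (3.377513 − 3.354312)/3 = 3.385247
R(2,1) = 3.383409 + (3.383409 − 3.377513)/3 = 3.385374
R(2,2) = 3.385374 + (3.385374 − 3.385247)/15 = 3.385382

3.3854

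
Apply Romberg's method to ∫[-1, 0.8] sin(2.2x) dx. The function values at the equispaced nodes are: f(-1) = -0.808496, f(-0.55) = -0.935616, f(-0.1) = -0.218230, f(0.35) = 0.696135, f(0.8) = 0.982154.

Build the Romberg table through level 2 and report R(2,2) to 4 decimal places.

-0.1813

R(0,0) (trapezoid, 1 panel, h=1.8000): 0.156292
R(1,0) (trapezoid, 2 panels, h=0.9000): -0.118261
R(2,0) (trapezoid, 4 panels, h=0.4500): -0.166897
R(1,1) = -0.118261 + (-0.118261 − 0.156292)/3 = -0.209779
R(2,1) = -0.166897 + (-0.166897 − (-0.118261))/3 = -0.183109
R(2,2) = -0.183109 + (-0.183109 − (-0.209779))/15 = -0.181331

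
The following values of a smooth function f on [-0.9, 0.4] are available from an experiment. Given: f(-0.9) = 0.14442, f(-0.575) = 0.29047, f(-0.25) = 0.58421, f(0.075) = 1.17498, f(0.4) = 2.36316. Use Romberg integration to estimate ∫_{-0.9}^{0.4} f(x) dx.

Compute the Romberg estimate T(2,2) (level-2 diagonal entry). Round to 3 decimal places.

T(0,0) (trapezoid, 1 panel, h=1.3000): 1.62993
T(1,0) (trapezoid, 2 panels, h=0.6500): 1.19470
T(2,0) (trapezoid, 4 panels, h=0.3250): 1.07362
T(1,1) = 1.19470 + (1.19470 − 1.62993)/3 = 1.04962
T(2,1) = 1.07362 + (1.07362 − 1.19470)/3 = 1.03326
T(2,2) = 1.03326 + (1.03326 − 1.04962)/15 = 1.03217

1.032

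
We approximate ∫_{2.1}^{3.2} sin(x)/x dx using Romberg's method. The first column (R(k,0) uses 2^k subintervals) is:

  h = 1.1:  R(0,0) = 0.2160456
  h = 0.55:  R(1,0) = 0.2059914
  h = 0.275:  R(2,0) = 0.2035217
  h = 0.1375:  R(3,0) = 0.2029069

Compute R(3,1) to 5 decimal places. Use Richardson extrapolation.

Richardson extrapolation on the trapezoidal column (denominator 4−1=3):
R(3,1) = 0.2029069 + (0.2029069 − 0.2035217)/3 = 0.2027020

0.20270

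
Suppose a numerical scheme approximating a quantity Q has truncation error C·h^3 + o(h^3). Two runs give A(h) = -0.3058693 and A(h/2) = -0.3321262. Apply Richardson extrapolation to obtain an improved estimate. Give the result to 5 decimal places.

The leading error scales as h^3; refining by a factor of 2 reduces it by 2^3 = 8.
Extrapolated value = (8·A(h/2) − A(h)) / (8 − 1)
= (8·(-0.3321262) − (-0.3058693)) / 7
= -2.3511403 / 7 = -0.3358772

-0.33588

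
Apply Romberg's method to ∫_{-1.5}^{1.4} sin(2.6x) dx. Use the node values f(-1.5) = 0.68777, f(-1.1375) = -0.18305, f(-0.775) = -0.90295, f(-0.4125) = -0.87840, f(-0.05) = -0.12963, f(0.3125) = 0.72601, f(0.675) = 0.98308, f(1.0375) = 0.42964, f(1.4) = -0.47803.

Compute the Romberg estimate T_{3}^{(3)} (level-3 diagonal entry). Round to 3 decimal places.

T_{0}^{(0)} (trapezoid, 1 panel, h=2.9000): 0.30412
T_{1}^{(0)} (trapezoid, 2 panels, h=1.4500): -0.03590
T_{2}^{(0)} (trapezoid, 4 panels, h=0.7250): 0.04014
T_{3}^{(0)} (trapezoid, 8 panels, h=0.3625): 0.05422
T_{1}^{(1)} = -0.03590 + (-0.03590 − 0.30412)/3 = -0.14924
T_{2}^{(1)} = 0.04014 + (0.04014 − (-0.03590))/3 = 0.06549
T_{3}^{(1)} = 0.05422 + (0.05422 − 0.04014)/3 = 0.05891
T_{2}^{(2)} = 0.06549 + (0.06549 − (-0.14924))/15 = 0.07981
T_{3}^{(2)} = 0.05891 + (0.05891 − 0.06549)/15 = 0.05847
T_{3}^{(3)} = 0.05847 + (0.05847 − 0.07981)/63 = 0.05813

0.058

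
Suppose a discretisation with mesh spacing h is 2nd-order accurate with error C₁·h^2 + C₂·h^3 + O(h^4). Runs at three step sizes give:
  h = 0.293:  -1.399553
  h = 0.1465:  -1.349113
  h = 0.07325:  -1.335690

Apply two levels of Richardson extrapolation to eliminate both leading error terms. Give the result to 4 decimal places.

First eliminate the h^2 term (factor 2^2 = 4):
  B₁ = (4·(-1.349113) − (-1.399553))/3 = -1.332300
  B₂ = (4·(-1.335690) − (-1.349113))/3 = -1.331216
Then eliminate the h^3 term (factor 2^3 = 8):
  (8·(-1.331216) − (-1.332300))/7 = -1.331061

-1.3311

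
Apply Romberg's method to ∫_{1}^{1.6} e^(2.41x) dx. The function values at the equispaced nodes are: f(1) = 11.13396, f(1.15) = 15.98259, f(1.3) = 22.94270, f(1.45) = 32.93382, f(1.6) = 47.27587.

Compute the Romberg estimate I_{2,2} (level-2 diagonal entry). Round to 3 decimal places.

14.997

I_{0,0} (trapezoid, 1 panel, h=0.6000): 17.52295
I_{1,0} (trapezoid, 2 panels, h=0.3000): 15.64428
I_{2,0} (trapezoid, 4 panels, h=0.1500): 15.15960
I_{1,1} = 15.64428 + (15.64428 − 17.52295)/3 = 15.01806
I_{2,1} = 15.15960 + (15.15960 − 15.64428)/3 = 14.99804
I_{2,2} = 14.99804 + (14.99804 − 15.01806)/15 = 14.99671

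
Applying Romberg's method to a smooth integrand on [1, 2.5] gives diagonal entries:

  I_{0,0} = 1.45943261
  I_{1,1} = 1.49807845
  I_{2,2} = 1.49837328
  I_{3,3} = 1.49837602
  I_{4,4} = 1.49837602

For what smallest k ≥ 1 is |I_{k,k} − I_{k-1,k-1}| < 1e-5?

k = 3

|I_{1,1} − I_{0,0}| = 0.03864584 ≥ 1e-5
|I_{2,2} − I_{1,1}| = 0.00029483 ≥ 1e-5
|I_{3,3} − I_{2,2}| = 0.00000274 < 1e-5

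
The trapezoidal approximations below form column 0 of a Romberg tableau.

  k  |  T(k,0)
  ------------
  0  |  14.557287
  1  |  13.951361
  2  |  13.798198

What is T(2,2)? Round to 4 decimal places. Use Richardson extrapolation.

13.7470

Richardson extrapolation on the trapezoidal column (denominator 4−1=3):
T(1,1) = (4·13.951361 − 14.557287) / 3 = 13.749386
T(2,1) = (4·13.798198 − 13.951361) / 3 = 13.747144
T(2,2) = 13.747144 + (13.747144 − 13.749386)/15 = 13.746995
(Column j=1 coincides with Simpson's rule on the same nodes.)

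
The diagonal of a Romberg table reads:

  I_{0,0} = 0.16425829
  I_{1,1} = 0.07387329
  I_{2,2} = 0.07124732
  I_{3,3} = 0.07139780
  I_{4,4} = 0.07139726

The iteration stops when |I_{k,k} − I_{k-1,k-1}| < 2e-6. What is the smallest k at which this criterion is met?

|I_{1,1} − I_{0,0}| = 0.09038500 ≥ 2e-6
|I_{2,2} − I_{1,1}| = 0.00262597 ≥ 2e-6
|I_{3,3} − I_{2,2}| = 0.00015048 ≥ 2e-6
|I_{4,4} − I_{3,3}| = 0.00000054 < 2e-6

k = 4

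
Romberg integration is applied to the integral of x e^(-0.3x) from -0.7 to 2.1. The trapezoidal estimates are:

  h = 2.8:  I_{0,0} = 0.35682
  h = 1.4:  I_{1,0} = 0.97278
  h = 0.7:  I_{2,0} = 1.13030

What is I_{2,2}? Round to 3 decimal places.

Richardson extrapolation on the trapezoidal column (denominator 4−1=3):
I_{1,1} = (4·0.97278 − 0.35682) / 3 = 1.17810
I_{2,1} = (4·1.13030 − 0.97278) / 3 = 1.18281
I_{2,2} = (16·1.18281 − 1.17810) / 15 = 1.18312

1.183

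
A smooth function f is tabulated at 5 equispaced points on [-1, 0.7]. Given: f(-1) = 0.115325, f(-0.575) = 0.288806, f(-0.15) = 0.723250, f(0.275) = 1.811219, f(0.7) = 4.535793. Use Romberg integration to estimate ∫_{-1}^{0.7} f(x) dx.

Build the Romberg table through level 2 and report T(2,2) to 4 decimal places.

2.0483

T(0,0) (trapezoid, 1 panel, h=1.7000): 3.953450
T(1,0) (trapezoid, 2 panels, h=0.8500): 2.591488
T(2,0) (trapezoid, 4 panels, h=0.4250): 2.188254
T(1,1) = 2.591488 + (2.591488 − 3.953450)/3 = 2.137501
T(2,1) = 2.188254 + (2.188254 − 2.591488)/3 = 2.053843
T(2,2) = 2.053843 + (2.053843 − 2.137501)/15 = 2.048266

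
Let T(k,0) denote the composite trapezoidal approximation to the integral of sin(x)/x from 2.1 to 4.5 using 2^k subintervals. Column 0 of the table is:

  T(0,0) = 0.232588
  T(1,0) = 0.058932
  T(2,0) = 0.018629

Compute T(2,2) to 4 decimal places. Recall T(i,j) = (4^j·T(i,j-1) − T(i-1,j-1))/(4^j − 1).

Richardson extrapolation on the trapezoidal column (denominator 4−1=3):
T(1,1) = (4·0.058932 − 0.232588) / 3 = 0.001047
T(2,1) = (4·0.018629 − 0.058932) / 3 = 0.005195
T(2,2) = (16·0.005195 − 0.001047) / 15 = 0.005472

0.0055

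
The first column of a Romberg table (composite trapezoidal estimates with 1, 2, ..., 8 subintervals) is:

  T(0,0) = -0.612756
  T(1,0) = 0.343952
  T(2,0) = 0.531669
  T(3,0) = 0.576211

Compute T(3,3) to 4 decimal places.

0.5909

Richardson extrapolation on the trapezoidal column (denominator 4−1=3):
T(1,1) = 0.343952 + (0.343952 − (-0.612756))/3 = 0.662855
T(2,1) = (4·0.531669 − 0.343952) / 3 = 0.594241
T(3,1) = (4·0.576211 − 0.531669) / 3 = 0.591058
T(2,2) = 0.594241 + (0.594241 − 0.662855)/15 = 0.589667
T(3,2) = (16·0.591058 − 0.594241) / 15 = 0.590846
T(3,3) = (64·0.590846 − 0.589667) / 63 = 0.590865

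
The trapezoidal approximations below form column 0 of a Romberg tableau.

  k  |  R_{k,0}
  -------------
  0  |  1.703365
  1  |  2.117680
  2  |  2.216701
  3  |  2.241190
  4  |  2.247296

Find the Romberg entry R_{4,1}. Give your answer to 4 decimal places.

2.2493

R_{4,1} = (4·2.247296 − 2.241190) / 3 = 2.249331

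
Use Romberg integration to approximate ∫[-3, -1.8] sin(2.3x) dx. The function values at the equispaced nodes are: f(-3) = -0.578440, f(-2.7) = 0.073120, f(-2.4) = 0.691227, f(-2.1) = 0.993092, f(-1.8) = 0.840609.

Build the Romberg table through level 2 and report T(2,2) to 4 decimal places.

0.5900

T(0,0) (trapezoid, 1 panel, h=1.2000): 0.157301
T(1,0) (trapezoid, 2 panels, h=0.6000): 0.493387
T(2,0) (trapezoid, 4 panels, h=0.3000): 0.566557
T(1,1) = 0.493387 + (0.493387 − 0.157301)/3 = 0.605416
T(2,1) = 0.566557 + (0.566557 − 0.493387)/3 = 0.590947
T(2,2) = 0.590947 + (0.590947 − 0.605416)/15 = 0.589982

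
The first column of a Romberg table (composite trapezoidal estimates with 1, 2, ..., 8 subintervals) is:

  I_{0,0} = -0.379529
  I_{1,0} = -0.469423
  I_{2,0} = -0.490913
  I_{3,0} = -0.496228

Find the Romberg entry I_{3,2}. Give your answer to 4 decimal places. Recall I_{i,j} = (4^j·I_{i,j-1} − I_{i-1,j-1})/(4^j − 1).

I_{2,1} = (4·(-0.490913) − (-0.469423)) / 3 = -0.498076
I_{3,1} = (4·(-0.496228) − (-0.490913)) / 3 = -0.498000
I_{3,2} = -0.498000 + (-0.498000 − (-0.498076))/15 = -0.497995

-0.4980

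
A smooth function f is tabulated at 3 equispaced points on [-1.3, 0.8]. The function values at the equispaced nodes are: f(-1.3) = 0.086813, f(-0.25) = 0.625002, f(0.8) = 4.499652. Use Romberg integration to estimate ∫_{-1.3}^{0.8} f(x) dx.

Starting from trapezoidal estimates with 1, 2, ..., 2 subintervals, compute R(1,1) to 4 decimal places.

2.4803

R(0,0) (trapezoid, 1 panel, h=2.1000): 4.815788
R(1,0) (trapezoid, 2 panels, h=1.0500): 3.064146
R(1,1) = 3.064146 + (3.064146 − 4.815788)/3 = 2.480265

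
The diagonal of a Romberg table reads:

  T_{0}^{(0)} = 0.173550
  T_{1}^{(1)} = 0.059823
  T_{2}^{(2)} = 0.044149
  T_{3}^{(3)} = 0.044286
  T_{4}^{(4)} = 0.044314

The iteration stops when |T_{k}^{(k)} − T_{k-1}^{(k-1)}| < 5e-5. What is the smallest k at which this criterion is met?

|T_{1}^{(1)} − T_{0}^{(0)}| = 0.113727 ≥ 5e-5
|T_{2}^{(2)} − T_{1}^{(1)}| = 0.015674 ≥ 5e-5
|T_{3}^{(3)} − T_{2}^{(2)}| = 0.000137 ≥ 5e-5
|T_{4}^{(4)} − T_{3}^{(3)}| = 0.000028 < 5e-5

k = 4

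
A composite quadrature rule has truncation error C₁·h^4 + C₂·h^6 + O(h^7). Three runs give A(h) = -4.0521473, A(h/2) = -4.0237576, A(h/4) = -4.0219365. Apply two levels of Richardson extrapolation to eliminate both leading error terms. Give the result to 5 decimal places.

First eliminate the h^4 term (factor 2^4 = 16):
  B₁ = (16·(-4.0237576) − (-4.0521473))/15 = -4.0218650
  B₂ = (16·(-4.0219365) − (-4.0237576))/15 = -4.0218151
Then eliminate the h^6 term (factor 2^6 = 64):
  (64·(-4.0218151) − (-4.0218650))/63 = -4.0218143

-4.02181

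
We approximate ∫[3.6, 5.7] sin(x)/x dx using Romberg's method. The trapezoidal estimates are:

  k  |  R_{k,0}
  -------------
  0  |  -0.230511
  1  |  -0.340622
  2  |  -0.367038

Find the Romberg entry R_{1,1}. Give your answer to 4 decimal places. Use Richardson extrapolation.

Richardson extrapolation on the trapezoidal column (denominator 4−1=3):
R_{1,1} = -0.340622 + (-0.340622 − (-0.230511))/3 = -0.377326

-0.3773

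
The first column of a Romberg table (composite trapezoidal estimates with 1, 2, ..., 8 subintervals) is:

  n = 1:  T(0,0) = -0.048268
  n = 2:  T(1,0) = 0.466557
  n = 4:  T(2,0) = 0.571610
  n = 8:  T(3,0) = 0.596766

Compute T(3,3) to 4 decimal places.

Richardson extrapolation on the trapezoidal column (denominator 4−1=3):
T(1,1) = 0.466557 + (0.466557 − (-0.048268))/3 = 0.638165
T(2,1) = (4·0.571610 − 0.466557) / 3 = 0.606628
T(3,1) = (4·0.596766 − 0.571610) / 3 = 0.605151
T(2,2) = (16·0.606628 − 0.638165) / 15 = 0.604526
T(3,2) = 0.605151 + (0.605151 − 0.606628)/15 = 0.605053
T(3,3) = (64·0.605053 − 0.604526) / 63 = 0.605061
(Column j=1 coincides with Simpson's rule on the same nodes.)

0.6051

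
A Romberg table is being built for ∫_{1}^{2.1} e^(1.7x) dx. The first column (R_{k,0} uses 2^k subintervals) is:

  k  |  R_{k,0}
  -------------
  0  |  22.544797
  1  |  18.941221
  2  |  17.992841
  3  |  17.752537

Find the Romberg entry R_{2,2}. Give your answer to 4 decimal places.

Richardson extrapolation on the trapezoidal column (denominator 4−1=3):
R_{1,1} = 18.941221 + (18.941221 − 22.544797)/3 = 17.740029
R_{2,1} = 17.992841 + (17.992841 − 18.941221)/3 = 17.676714
R_{2,2} = (16·17.676714 − 17.740029) / 15 = 17.672493

17.6725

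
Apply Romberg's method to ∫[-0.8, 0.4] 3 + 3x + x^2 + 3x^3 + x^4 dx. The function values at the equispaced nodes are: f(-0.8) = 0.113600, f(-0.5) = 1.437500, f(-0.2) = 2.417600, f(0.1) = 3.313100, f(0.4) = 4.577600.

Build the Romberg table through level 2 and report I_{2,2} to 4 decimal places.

I_{0,0} (trapezoid, 1 panel, h=1.2000): 2.814720
I_{1,0} (trapezoid, 2 panels, h=0.6000): 2.857920
I_{2,0} (trapezoid, 4 panels, h=0.3000): 2.854140
I_{1,1} = 2.857920 + (2.857920 − 2.814720)/3 = 2.872320
I_{2,1} = 2.854140 + (2.854140 − 2.857920)/3 = 2.852880
I_{2,2} = 2.852880 + (2.852880 − 2.872320)/15 = 2.851584

2.8516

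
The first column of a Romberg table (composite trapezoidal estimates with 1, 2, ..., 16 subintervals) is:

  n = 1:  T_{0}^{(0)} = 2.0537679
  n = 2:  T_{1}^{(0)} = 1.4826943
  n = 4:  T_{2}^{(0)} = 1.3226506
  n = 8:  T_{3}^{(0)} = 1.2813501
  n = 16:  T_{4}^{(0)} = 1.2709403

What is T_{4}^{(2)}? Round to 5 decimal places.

1.26746

T_{3}^{(1)} = 1.2813501 + (1.2813501 − 1.3226506)/3 = 1.2675833
T_{4}^{(1)} = (4·1.2709403 − 1.2813501) / 3 = 1.2674704
T_{4}^{(2)} = 1.2674704 + (1.2674704 − 1.2675833)/15 = 1.2674629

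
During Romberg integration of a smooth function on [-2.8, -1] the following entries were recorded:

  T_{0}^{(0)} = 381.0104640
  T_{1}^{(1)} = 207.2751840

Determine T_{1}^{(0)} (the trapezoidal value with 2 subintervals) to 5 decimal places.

From T_{1}^{(1)} = (4·T_{1}^{(0)} − T_{0}^{(0)})/3, solve for T_{1}^{(0)}:
4·T_{1}^{(0)} = 3·207.2751840 + 381.0104640 = 1002.8360160
T_{1}^{(0)} = 250.7090040

250.70900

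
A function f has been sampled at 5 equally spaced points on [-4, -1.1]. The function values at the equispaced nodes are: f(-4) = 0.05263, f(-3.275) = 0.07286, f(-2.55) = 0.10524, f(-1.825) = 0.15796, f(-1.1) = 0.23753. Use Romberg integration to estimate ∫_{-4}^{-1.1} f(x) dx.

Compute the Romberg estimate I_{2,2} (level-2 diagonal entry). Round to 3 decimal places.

0.344

I_{0,0} (trapezoid, 1 panel, h=2.9000): 0.42073
I_{1,0} (trapezoid, 2 panels, h=1.4500): 0.36296
I_{2,0} (trapezoid, 4 panels, h=0.7250): 0.34883
I_{1,1} = 0.36296 + (0.36296 − 0.42073)/3 = 0.34370
I_{2,1} = 0.34883 + (0.34883 − 0.36296)/3 = 0.34412
I_{2,2} = 0.34412 + (0.34412 − 0.34370)/15 = 0.34415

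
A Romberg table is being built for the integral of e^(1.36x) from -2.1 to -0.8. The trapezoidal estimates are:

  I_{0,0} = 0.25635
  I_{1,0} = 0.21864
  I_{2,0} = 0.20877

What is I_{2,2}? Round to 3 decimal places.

0.205

I_{1,1} = 0.21864 + (0.21864 − 0.25635)/3 = 0.20607
I_{2,1} = 0.20877 + (0.20877 − 0.21864)/3 = 0.20548
I_{2,2} = (16·0.20548 − 0.20607) / 15 = 0.20544
(Column j=1 coincides with Simpson's rule on the same nodes.)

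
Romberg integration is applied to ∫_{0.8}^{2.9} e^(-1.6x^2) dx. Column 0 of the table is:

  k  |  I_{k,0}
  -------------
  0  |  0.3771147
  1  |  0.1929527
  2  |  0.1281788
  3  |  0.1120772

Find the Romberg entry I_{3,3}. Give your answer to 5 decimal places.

Richardson extrapolation on the trapezoidal column (denominator 4−1=3):
I_{1,1} = (4·0.1929527 − 0.3771147) / 3 = 0.1315654
I_{2,1} = (4·0.1281788 − 0.1929527) / 3 = 0.1065875
I_{3,1} = (4·0.1120772 − 0.1281788) / 3 = 0.1067100
I_{2,2} = (16·0.1065875 − 0.1315654) / 15 = 0.1049223
I_{3,2} = 0.1067100 + (0.1067100 − 0.1065875)/15 = 0.1067182
I_{3,3} = 0.1067182 + (0.1067182 − 0.1049223)/63 = 0.1067467
(Column j=1 coincides with Simpson's rule on the same nodes.)

0.10675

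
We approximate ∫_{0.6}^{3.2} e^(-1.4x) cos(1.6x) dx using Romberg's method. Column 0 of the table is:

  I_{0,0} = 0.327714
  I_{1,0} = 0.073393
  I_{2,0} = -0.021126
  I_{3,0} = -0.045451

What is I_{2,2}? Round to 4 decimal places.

-0.0554

I_{1,1} = (4·0.073393 − 0.327714) / 3 = -0.011381
I_{2,1} = -0.021126 + (-0.021126 − 0.073393)/3 = -0.052632
I_{2,2} = (16·(-0.052632) − (-0.011381)) / 15 = -0.055382
(Column j=1 coincides with Simpson's rule on the same nodes.)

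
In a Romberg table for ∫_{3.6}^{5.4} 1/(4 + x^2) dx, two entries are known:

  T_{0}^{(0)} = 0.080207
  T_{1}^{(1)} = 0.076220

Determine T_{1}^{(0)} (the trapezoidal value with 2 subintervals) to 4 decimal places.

From T_{1}^{(1)} = (4·T_{1}^{(0)} − T_{0}^{(0)})/3, solve for T_{1}^{(0)}:
4·T_{1}^{(0)} = 3·0.076220 + 0.080207 = 0.308867
T_{1}^{(0)} = 0.077217

0.0772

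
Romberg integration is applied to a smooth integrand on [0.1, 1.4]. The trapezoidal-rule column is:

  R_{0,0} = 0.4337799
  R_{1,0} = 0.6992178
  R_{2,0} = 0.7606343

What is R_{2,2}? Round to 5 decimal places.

0.78067

Richardson extrapolation on the trapezoidal column (denominator 4−1=3):
R_{1,1} = (4·0.6992178 − 0.4337799) / 3 = 0.7876971
R_{2,1} = (4·0.7606343 − 0.6992178) / 3 = 0.7811065
R_{2,2} = (16·0.7811065 − 0.7876971) / 15 = 0.7806671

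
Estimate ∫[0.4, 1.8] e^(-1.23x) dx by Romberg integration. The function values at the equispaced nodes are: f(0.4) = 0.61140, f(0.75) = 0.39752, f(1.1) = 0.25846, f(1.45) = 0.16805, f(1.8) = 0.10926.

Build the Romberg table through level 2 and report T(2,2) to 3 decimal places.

T(0,0) (trapezoid, 1 panel, h=1.4000): 0.50446
T(1,0) (trapezoid, 2 panels, h=0.7000): 0.43315
T(2,0) (trapezoid, 4 panels, h=0.3500): 0.41453
T(1,1) = 0.43315 + (0.43315 − 0.50446)/3 = 0.40938
T(2,1) = 0.41453 + (0.41453 − 0.43315)/3 = 0.40832
T(2,2) = 0.40832 + (0.40832 − 0.40938)/15 = 0.40825

0.408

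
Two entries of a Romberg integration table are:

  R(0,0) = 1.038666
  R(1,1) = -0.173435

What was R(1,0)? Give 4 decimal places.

From R(1,1) = (4·R(1,0) − R(0,0))/3, solve for R(1,0):
4·R(1,0) = 3·(-0.173435) + 1.038666 = 0.518361
R(1,0) = 0.129590

0.1296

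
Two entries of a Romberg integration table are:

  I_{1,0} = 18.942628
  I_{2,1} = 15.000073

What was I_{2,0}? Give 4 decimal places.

15.9857

From I_{2,1} = (4·I_{2,0} − I_{1,0})/3, solve for I_{2,0}:
4·I_{2,0} = 3·15.000073 + 18.942628 = 63.942847
I_{2,0} = 15.985712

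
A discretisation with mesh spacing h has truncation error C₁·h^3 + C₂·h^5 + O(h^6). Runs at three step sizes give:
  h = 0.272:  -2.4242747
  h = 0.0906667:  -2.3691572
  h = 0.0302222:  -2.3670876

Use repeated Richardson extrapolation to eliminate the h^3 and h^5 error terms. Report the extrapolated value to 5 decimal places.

-2.36701

First eliminate the h^3 term (factor 3^3 = 27):
  B₁ = (27·(-2.3691572) − (-2.4242747))/26 = -2.3670373
  B₂ = (27·(-2.3670876) − (-2.3691572))/26 = -2.3670080
Then eliminate the h^5 term (factor 3^5 = 243):
  (243·(-2.3670080) − (-2.3670373))/242 = -2.3670079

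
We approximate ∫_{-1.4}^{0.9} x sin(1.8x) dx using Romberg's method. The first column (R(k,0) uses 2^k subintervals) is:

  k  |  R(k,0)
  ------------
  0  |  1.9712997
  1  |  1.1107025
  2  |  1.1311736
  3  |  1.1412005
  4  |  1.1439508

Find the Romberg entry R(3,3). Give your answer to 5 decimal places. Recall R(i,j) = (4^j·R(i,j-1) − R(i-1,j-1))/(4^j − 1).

R(1,1) = (4·1.1107025 − 1.9712997) / 3 = 0.8238368
R(2,1) = (4·1.1311736 − 1.1107025) / 3 = 1.1379973
R(3,1) = (4·1.1412005 − 1.1311736) / 3 = 1.1445428
R(2,2) = 1.1379973 + (1.1379973 − 0.8238368)/15 = 1.1589413
R(3,2) = (16·1.1445428 − 1.1379973) / 15 = 1.1449792
R(3,3) = (64·1.1449792 − 1.1589413) / 63 = 1.1447576

1.14476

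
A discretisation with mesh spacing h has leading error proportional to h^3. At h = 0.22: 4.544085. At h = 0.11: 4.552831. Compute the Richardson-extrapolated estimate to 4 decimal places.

Extrapolated value = (8·A(h/2) − A(h)) / (8 − 1)
= (8·4.552831 − 4.544085) / 7
= 31.878563 / 7 = 4.554080

4.5541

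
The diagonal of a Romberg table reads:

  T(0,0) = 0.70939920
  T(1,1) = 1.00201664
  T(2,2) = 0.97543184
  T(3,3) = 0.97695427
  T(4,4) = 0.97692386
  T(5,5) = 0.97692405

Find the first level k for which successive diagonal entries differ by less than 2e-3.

|T(1,1) − T(0,0)| = 0.29261744 ≥ 2e-3
|T(2,2) − T(1,1)| = 0.02658480 ≥ 2e-3
|T(3,3) − T(2,2)| = 0.00152243 < 2e-3

k = 3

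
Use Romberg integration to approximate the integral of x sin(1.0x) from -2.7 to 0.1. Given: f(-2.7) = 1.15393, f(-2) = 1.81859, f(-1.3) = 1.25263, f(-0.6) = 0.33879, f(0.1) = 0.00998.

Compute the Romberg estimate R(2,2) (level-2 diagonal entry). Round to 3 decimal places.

R(0,0) (trapezoid, 1 panel, h=2.8000): 1.62947
R(1,0) (trapezoid, 2 panels, h=1.4000): 2.56842
R(2,0) (trapezoid, 4 panels, h=0.7000): 2.79438
R(1,1) = 2.56842 + (2.56842 − 1.62947)/3 = 2.88140
R(2,1) = 2.79438 + (2.79438 − 2.56842)/3 = 2.86970
R(2,2) = 2.86970 + (2.86970 − 2.88140)/15 = 2.86892

2.869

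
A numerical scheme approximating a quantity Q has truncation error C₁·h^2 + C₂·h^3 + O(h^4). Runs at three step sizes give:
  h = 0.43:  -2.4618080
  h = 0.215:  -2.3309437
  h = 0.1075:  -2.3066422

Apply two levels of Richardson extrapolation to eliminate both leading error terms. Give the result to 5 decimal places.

-2.30014

First eliminate the h^2 term (factor 2^2 = 4):
  B₁ = (4·(-2.3309437) − (-2.4618080))/3 = -2.2873223
  B₂ = (4·(-2.3066422) − (-2.3309437))/3 = -2.2985417
Then eliminate the h^3 term (factor 2^3 = 8):
  (8·(-2.2985417) − (-2.2873223))/7 = -2.3001445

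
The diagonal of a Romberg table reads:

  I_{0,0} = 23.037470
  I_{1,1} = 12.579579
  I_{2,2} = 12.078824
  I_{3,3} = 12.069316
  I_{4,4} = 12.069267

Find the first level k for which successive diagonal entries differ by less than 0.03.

|I_{1,1} − I_{0,0}| = 10.457891 ≥ 0.03
|I_{2,2} − I_{1,1}| = 0.500755 ≥ 0.03
|I_{3,3} − I_{2,2}| = 0.009508 < 0.03

k = 3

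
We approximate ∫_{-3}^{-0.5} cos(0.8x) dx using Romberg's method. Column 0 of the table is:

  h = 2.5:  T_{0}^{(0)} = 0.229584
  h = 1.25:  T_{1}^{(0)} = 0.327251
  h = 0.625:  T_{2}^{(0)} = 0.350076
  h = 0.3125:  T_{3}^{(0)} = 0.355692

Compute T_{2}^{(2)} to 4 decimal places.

0.3575

T_{1}^{(1)} = (4·0.327251 − 0.229584) / 3 = 0.359807
T_{2}^{(1)} = 0.350076 + (0.350076 − 0.327251)/3 = 0.357684
T_{2}^{(2)} = (16·0.357684 − 0.359807) / 15 = 0.357542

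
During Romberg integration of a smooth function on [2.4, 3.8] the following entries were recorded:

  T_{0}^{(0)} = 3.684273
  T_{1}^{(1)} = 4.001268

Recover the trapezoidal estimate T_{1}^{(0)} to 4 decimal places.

From T_{1}^{(1)} = (4·T_{1}^{(0)} − T_{0}^{(0)})/3, solve for T_{1}^{(0)}:
4·T_{1}^{(0)} = 3·4.001268 + 3.684273 = 15.688077
T_{1}^{(0)} = 3.922019

3.9220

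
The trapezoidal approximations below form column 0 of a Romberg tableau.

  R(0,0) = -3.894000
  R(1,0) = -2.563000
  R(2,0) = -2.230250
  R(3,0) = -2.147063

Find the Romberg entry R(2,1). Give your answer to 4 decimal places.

Richardson extrapolation on the trapezoidal column (denominator 4−1=3):
R(2,1) = -2.230250 + (-2.230250 − (-2.563000))/3 = -2.119333

-2.1193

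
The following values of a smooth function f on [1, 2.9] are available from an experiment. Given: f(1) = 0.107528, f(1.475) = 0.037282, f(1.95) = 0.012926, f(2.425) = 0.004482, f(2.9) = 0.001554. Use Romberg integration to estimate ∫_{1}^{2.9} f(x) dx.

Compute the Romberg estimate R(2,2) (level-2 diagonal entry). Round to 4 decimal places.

0.0476

R(0,0) (trapezoid, 1 panel, h=1.9000): 0.103628
R(1,0) (trapezoid, 2 panels, h=0.9500): 0.064094
R(2,0) (trapezoid, 4 panels, h=0.4750): 0.051885
R(1,1) = 0.064094 + (0.064094 − 0.103628)/3 = 0.050916
R(2,1) = 0.051885 + (0.051885 − 0.064094)/3 = 0.047815
R(2,2) = 0.047815 + (0.047815 − 0.050916)/15 = 0.047608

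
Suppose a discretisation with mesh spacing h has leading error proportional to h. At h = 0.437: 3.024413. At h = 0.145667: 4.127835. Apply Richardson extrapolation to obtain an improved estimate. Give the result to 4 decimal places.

4.6795

Extrapolated value = (3·A(h/3) − A(h)) / (3 − 1)
= (3·4.127835 − 3.024413) / 2
= 9.359092 / 2 = 4.679546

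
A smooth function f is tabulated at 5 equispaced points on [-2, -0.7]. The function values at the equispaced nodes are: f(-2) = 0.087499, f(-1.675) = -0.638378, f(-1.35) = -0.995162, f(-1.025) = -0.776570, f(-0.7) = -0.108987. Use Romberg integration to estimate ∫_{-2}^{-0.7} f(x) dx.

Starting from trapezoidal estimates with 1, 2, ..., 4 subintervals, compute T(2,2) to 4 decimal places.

T(0,0) (trapezoid, 1 panel, h=1.3000): -0.013967
T(1,0) (trapezoid, 2 panels, h=0.6500): -0.653839
T(2,0) (trapezoid, 4 panels, h=0.3250): -0.786778
T(1,1) = -0.653839 + (-0.653839 − (-0.013967))/3 = -0.867130
T(2,1) = -0.786778 + (-0.786778 − (-0.653839))/3 = -0.831091
T(2,2) = -0.831091 + (-0.831091 − (-0.867130))/15 = -0.828688

-0.8287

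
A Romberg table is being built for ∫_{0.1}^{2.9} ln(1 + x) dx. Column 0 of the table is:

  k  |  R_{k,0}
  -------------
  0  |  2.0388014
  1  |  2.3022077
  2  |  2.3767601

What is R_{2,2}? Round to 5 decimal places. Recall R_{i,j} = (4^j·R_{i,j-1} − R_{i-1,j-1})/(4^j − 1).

2.40238

R_{1,1} = (4·2.3022077 − 2.0388014) / 3 = 2.3900098
R_{2,1} = (4·2.3767601 − 2.3022077) / 3 = 2.4016109
R_{2,2} = (16·2.4016109 − 2.3900098) / 15 = 2.4023843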